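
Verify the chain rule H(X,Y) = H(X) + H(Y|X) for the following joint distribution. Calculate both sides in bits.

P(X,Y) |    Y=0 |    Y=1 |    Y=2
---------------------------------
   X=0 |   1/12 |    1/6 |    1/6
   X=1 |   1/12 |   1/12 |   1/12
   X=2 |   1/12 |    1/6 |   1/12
H(X,Y) = 3.0850, H(X) = 1.5546, H(Y|X) = 1.5304 (all in bits)

Chain rule: H(X,Y) = H(X) + H(Y|X)

Left side — joint entropy directly:
H(X,Y) = -Σ p(x,y) log p(x,y) = 3.0850 bits

Right side — compute H(Y|X) from the conditional distributions:
P(X) = (5/12, 1/4, 1/3), so H(X) = 1.5546 bits
H(Y|X) = Σ_x P(X=x) · H(Y|X=x):
  P(Y|X=0) = (1/5, 2/5, 2/5), H(Y|X=0) = 1.5219, weight P(X=0) = 5/12
  P(Y|X=1) = (1/3, 1/3, 1/3), H(Y|X=1) = 1.5850, weight P(X=1) = 1/4
  P(Y|X=2) = (1/4, 1/2, 1/4), H(Y|X=2) = 1.5000, weight P(X=2) = 1/3
H(Y|X) = 1.5304 bits

H(X) + H(Y|X) = 1.5546 + 1.5304 = 3.0850 bits

Both sides equal 3.0850 bits. ✓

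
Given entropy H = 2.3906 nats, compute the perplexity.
10.9200

Perplexity is e^H (or exp(H) for natural log).

H = 2.3906 nats
Perplexity = e^2.3906 = 10.9200

Interpretation: The model's uncertainty is equivalent to choosing uniformly among 10.9 options.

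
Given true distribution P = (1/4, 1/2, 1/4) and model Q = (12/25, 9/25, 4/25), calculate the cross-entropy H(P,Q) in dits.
0.5005 dits

Cross-entropy: H(P,Q) = -Σ p(x) log q(x)

Alternatively: H(P,Q) = H(P) + D_KL(P||Q)
H(P) = 0.4515 dits
D_KL(P||Q) = 0.0490 dits

H(P,Q) = 0.4515 + 0.0490 = 0.5005 dits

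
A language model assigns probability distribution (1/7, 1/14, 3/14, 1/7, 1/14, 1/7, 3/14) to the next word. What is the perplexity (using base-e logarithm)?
6.4958

Perplexity is e^H (or exp(H) for natural log).

First, H = -Σ p log p = 1.8712 nats
Perplexity = e^1.8712 = 6.4958

Interpretation: The model's uncertainty is equivalent to choosing uniformly among 6.5 options.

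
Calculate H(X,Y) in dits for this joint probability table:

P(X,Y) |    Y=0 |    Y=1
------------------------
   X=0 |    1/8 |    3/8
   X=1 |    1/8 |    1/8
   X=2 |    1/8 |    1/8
0.7242 dits

Joint entropy is H(X,Y) = -Σ_{x,y} p(x,y) log p(x,y).

Summing over all non-zero entries:
H(X,Y) = -[1/8·log_10(1/8) + 3/8·log_10(3/8) + 1/8·log_10(1/8) + 1/8·log_10(1/8) + 1/8·log_10(1/8) + 1/8·log_10(1/8)]
H(X,Y) = 0.7242 dits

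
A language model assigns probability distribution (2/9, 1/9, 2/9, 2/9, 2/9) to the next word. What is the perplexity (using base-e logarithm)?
4.8603

Perplexity is e^H (or exp(H) for natural log).

First, H = -Σ p log p = 1.5811 nats
Perplexity = e^1.5811 = 4.8603

Interpretation: The model's uncertainty is equivalent to choosing uniformly among 4.9 options.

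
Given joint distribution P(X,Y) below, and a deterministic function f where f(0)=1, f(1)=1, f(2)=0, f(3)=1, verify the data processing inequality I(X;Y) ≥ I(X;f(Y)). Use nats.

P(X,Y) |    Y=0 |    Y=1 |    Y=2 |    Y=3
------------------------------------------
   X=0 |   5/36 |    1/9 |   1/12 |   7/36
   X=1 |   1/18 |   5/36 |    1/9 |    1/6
I(X;Y) = 0.0215, I(X;f(Y)) = 0.0048, inequality holds: 0.0215 ≥ 0.0048

Data Processing Inequality: For any Markov chain X → Y → Z, we have I(X;Y) ≥ I(X;Z).

Here Z = f(Y) is a deterministic function of Y, forming X → Y → Z.

Original I(X;Y) = 0.0215 nats

After applying f:
P(X,Z) where Z=f(Y):
- P(X,Z=0) = P(X,Y=2)
- P(X,Z=1) = P(X,Y=0) + P(X,Y=1) + P(X,Y=3)

I(X;Z) = I(X;f(Y)) = 0.0048 nats

Verification: 0.0215 ≥ 0.0048 ✓

Information cannot be created by processing; the function f can only lose information about X.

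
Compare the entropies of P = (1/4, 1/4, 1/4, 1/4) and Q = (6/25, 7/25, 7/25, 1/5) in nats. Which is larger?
P

Computing entropies in nats:
H(P) = 1.3863
H(Q) = 1.3773

Distribution P has higher entropy.

Intuition: The distribution closer to uniform (more spread out) has higher entropy.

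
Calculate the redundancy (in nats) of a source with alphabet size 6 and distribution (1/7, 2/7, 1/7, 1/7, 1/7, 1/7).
0.0439 nats

Redundancy measures how far a source is from maximum entropy:
R = H_max - H(X)

Maximum entropy for 6 symbols: H_max = log_e(6) = 1.7918 nats
Actual entropy: H(X) = 1.7479 nats
Redundancy: R = 1.7918 - 1.7479 = 0.0439 nats

This redundancy represents potential for compression: the source could be compressed by 0.0439 nats per symbol.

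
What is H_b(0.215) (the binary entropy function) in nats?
0.5205 nats

The binary entropy function is:
H(p) = -p log(p) - (1-p) log(1-p)

H(0.215) = -0.215 × log_e(0.215) - 0.785 × log_e(0.785)
H(0.215) = 0.5205 nats

Note: Binary entropy is maximized at p=0.5 (H=1 bit) and minimized at p=0 or p=1 (H=0).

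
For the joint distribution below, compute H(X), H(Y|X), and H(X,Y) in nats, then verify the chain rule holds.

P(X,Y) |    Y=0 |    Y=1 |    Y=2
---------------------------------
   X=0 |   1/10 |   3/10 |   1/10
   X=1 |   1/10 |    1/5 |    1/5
H(X,Y) = 1.6957, H(X) = 0.6931, H(Y|X) = 1.0026 (all in nats)

Chain rule: H(X,Y) = H(X) + H(Y|X)

Left side — joint entropy directly:
H(X,Y) = -Σ p(x,y) log p(x,y) = 1.6957 nats

Right side — compute H(Y|X) from the conditional distributions:
P(X) = (1/2, 1/2), so H(X) = 0.6931 nats
H(Y|X) = Σ_x P(X=x) · H(Y|X=x):
  P(Y|X=0) = (1/5, 3/5, 1/5), H(Y|X=0) = 0.9503, weight P(X=0) = 1/2
  P(Y|X=1) = (1/5, 2/5, 2/5), H(Y|X=1) = 1.0549, weight P(X=1) = 1/2
H(Y|X) = 1.0026 nats

H(X) + H(Y|X) = 0.6931 + 1.0026 = 1.6957 nats

Both sides equal 1.6957 nats. ✓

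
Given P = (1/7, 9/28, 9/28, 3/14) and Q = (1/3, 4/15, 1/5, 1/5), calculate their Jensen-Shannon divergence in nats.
0.0281 nats

Jensen-Shannon divergence is:
JSD(P||Q) = 0.5 × D_KL(P||M) + 0.5 × D_KL(Q||M)
where M = 0.5 × (P + Q) is the mixture distribution.

M = 0.5 × (1/7, 9/28, 9/28, 3/14) + 0.5 × (1/3, 4/15, 1/5, 1/5) = (5/21, 0.294048, 0.260714, 0.207143)

D_KL(P||M) = 0.0302 nats
D_KL(Q||M) = 0.0261 nats

JSD(P||Q) = 0.5 × 0.0302 + 0.5 × 0.0261 = 0.0281 nats

Unlike KL divergence, JSD is symmetric and bounded: 0 ≤ JSD ≤ log(2).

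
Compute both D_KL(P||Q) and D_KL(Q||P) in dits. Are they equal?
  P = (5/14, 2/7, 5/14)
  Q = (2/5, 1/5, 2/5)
D_KL(P||Q) = 0.0091, D_KL(Q||P) = 0.0084

KL divergence is not symmetric: D_KL(P||Q) ≠ D_KL(Q||P) in general.

D_KL(P||Q) = 0.0091 dits
D_KL(Q||P) = 0.0084 dits

No, they are not equal!

This asymmetry is why KL divergence is not a true distance metric.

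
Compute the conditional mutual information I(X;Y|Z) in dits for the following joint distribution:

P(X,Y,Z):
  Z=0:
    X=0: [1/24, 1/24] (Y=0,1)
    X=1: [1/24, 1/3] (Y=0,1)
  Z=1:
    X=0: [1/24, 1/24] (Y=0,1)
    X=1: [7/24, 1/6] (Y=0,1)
0.0137 dits

Conditional mutual information: I(X;Y|Z) = H(X|Z) + H(Y|Z) - H(X,Y|Z)

H(Z) = 0.2995
H(X,Z) = 0.4949 → H(X|Z) = 0.1954
H(Y,Z) = 0.5506 → H(Y|Z) = 0.2511
H(X,Y,Z) = 0.7324 → H(X,Y|Z) = 0.4328

I(X;Y|Z) = 0.1954 + 0.2511 - 0.4328 = 0.0137 dits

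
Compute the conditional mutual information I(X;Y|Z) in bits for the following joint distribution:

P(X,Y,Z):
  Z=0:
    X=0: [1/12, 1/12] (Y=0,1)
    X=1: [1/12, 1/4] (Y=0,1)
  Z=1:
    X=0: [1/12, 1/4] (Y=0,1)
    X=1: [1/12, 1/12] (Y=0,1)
0.0441 bits

Conditional mutual information: I(X;Y|Z) = H(X|Z) + H(Y|Z) - H(X,Y|Z)

H(Z) = 1.0000
H(X,Z) = 1.9183 → H(X|Z) = 0.9183
H(Y,Z) = 1.9183 → H(Y|Z) = 0.9183
H(X,Y,Z) = 2.7925 → H(X,Y|Z) = 1.7925

I(X;Y|Z) = 0.9183 + 0.9183 - 1.7925 = 0.0441 bits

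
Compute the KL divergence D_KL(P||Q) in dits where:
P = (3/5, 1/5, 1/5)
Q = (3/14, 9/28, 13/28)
0.1539 dits

KL divergence: D_KL(P||Q) = Σ p(x) log(p(x)/q(x))

Computing term by term:
  x=0: 3/5 × log_10[(3/5)/(3/14)] = 3/5 × 0.4472 = 0.2683
  x=1: 1/5 × log_10[(1/5)/(9/28)] = 1/5 × -0.2061 = -0.0412
  x=2: 1/5 × log_10[(1/5)/(13/28)] = 1/5 × -0.3658 = -0.0732

D_KL(P||Q) = 0.1539 dits

Note: KL divergence is always non-negative and equals 0 iff P = Q.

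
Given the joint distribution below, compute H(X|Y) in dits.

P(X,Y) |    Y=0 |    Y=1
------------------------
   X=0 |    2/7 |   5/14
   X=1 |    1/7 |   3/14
0.2827 dits

Using the chain rule: H(X|Y) = H(X,Y) - H(Y)

First, compute H(X,Y) = 0.5792 dits

Marginal P(Y) = (3/7, 4/7)
H(Y) = 0.2966 dits

H(X|Y) = H(X,Y) - H(Y) = 0.5792 - 0.2966 = 0.2827 dits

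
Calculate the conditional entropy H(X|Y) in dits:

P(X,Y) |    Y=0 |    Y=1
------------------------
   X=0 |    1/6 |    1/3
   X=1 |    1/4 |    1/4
0.2948 dits

Using the chain rule: H(X|Y) = H(X,Y) - H(Y)

First, compute H(X,Y) = 0.5898 dits

Marginal P(Y) = (5/12, 7/12)
H(Y) = 0.2950 dits

H(X|Y) = H(X,Y) - H(Y) = 0.5898 - 0.2950 = 0.2948 dits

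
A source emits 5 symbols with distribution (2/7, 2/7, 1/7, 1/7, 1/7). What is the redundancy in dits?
0.0259 dits

Redundancy measures how far a source is from maximum entropy:
R = H_max - H(X)

Maximum entropy for 5 symbols: H_max = log_10(5) = 0.6990 dits
Actual entropy: H(X) = 0.6731 dits
Redundancy: R = 0.6990 - 0.6731 = 0.0259 dits

This redundancy represents potential for compression: the source could be compressed by 0.0259 dits per symbol.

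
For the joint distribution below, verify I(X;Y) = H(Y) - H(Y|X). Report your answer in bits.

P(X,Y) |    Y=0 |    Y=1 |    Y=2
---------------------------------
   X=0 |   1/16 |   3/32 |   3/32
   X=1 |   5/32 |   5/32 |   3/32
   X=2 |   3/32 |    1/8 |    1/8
I(X;Y) = 0.0194 bits

Mutual information has multiple equivalent forms:
- I(X;Y) = H(X) - H(X|Y)
- I(X;Y) = H(Y) - H(Y|X)
- I(X;Y) = H(X) + H(Y) - H(X,Y)

Computing all quantities:
H(X) = 1.5575, H(Y) = 1.5794, H(X,Y) = 3.1175
H(X|Y) = 1.5381, H(Y|X) = 1.5600

Verification:
H(X) - H(X|Y) = 1.5575 - 1.5381 = 0.0194
H(Y) - H(Y|X) = 1.5794 - 1.5600 = 0.0194
H(X) + H(Y) - H(X,Y) = 1.5575 + 1.5794 - 3.1175 = 0.0194

All forms give I(X;Y) = 0.0194 bits. ✓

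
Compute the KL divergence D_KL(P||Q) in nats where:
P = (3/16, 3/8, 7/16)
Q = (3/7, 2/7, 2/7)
0.1334 nats

KL divergence: D_KL(P||Q) = Σ p(x) log(p(x)/q(x))

Computing term by term:
  x=0: 3/16 × log_e[(3/16)/(3/7)] = 3/16 × -0.8267 = -0.1550
  x=1: 3/8 × log_e[(3/8)/(2/7)] = 3/8 × 0.2719 = 0.1020
  x=2: 7/16 × log_e[(7/16)/(2/7)] = 7/16 × 0.4261 = 0.1864

D_KL(P||Q) = 0.1334 nats

Note: KL divergence is always non-negative and equals 0 iff P = Q.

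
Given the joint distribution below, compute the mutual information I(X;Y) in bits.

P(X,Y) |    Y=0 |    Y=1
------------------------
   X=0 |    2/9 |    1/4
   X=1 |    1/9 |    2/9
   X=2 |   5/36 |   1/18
0.0528 bits

Mutual information: I(X;Y) = H(X) + H(Y) - H(X,Y)

Marginals:
P(X) = (17/36, 1/3, 7/36), H(X) = 1.4989 bits
P(Y) = (17/36, 19/36), H(Y) = 0.9978 bits

Joint entropy: H(X,Y) = 2.4438 bits

I(X;Y) = 1.4989 + 0.9978 - 2.4438 = 0.0528 bits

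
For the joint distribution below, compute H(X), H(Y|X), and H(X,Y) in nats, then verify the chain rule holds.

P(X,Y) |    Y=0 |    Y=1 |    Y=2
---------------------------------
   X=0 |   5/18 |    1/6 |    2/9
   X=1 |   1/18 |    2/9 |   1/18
H(X,Y) = 1.6441, H(X) = 0.6365, H(Y|X) = 1.0076 (all in nats)

Chain rule: H(X,Y) = H(X) + H(Y|X)

Left side — joint entropy directly:
H(X,Y) = -Σ p(x,y) log p(x,y) = 1.6441 nats

Right side — compute H(Y|X) from the conditional distributions:
P(X) = (2/3, 1/3), so H(X) = 0.6365 nats
H(Y|X) = Σ_x P(X=x) · H(Y|X=x):
  P(Y|X=0) = (5/12, 1/4, 1/3), H(Y|X=0) = 1.0776, weight P(X=0) = 2/3
  P(Y|X=1) = (1/6, 2/3, 1/6), H(Y|X=1) = 0.8676, weight P(X=1) = 1/3
H(Y|X) = 1.0076 nats

H(X) + H(Y|X) = 0.6365 + 1.0076 = 1.6441 nats

Both sides equal 1.6441 nats. ✓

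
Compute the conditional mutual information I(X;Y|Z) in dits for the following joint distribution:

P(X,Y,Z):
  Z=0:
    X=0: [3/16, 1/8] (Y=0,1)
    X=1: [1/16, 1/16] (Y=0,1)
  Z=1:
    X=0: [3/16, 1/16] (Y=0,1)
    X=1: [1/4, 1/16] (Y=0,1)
0.0012 dits

Conditional mutual information: I(X;Y|Z) = H(X|Z) + H(Y|Z) - H(X,Y|Z)

H(Z) = 0.2976
H(X,Z) = 0.5791 → H(X|Z) = 0.2815
H(Y,Z) = 0.5568 → H(Y|Z) = 0.2592
H(X,Y,Z) = 0.8371 → H(X,Y|Z) = 0.5394

I(X;Y|Z) = 0.2815 + 0.2592 - 0.5394 = 0.0012 dits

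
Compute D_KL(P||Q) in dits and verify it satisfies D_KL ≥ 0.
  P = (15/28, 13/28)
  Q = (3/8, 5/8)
0.0230 dits

KL divergence satisfies the Gibbs inequality: D_KL(P||Q) ≥ 0 for all distributions P, Q.

D_KL(P||Q) = Σ p(x) log(p(x)/q(x))
Term by term:
  x=0: 15/28 × log_10[(15/28)/(3/8)] = 0.0830
  x=1: 13/28 × log_10[(13/28)/(5/8)] = -0.0599
D_KL(P||Q) = 0.0230 dits

D_KL(P||Q) = 0.0230 ≥ 0 ✓

This non-negativity is a fundamental property: relative entropy cannot be negative because it measures how different Q is from P.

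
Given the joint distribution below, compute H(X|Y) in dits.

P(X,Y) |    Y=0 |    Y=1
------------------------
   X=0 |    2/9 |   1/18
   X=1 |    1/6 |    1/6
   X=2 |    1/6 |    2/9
0.4508 dits

Using the chain rule: H(X|Y) = H(X,Y) - H(Y)

First, compute H(X,Y) = 0.7491 dits

Marginal P(Y) = (5/9, 4/9)
H(Y) = 0.2983 dits

H(X|Y) = H(X,Y) - H(Y) = 0.7491 - 0.2983 = 0.4508 dits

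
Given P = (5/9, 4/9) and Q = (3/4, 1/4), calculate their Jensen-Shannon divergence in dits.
0.0091 dits

Jensen-Shannon divergence is:
JSD(P||Q) = 0.5 × D_KL(P||M) + 0.5 × D_KL(Q||M)
where M = 0.5 × (P + Q) is the mixture distribution.

M = 0.5 × (5/9, 4/9) + 0.5 × (3/4, 1/4) = (0.652778, 0.347222)

D_KL(P||M) = 0.0087 dits
D_KL(Q||M) = 0.0096 dits

JSD(P||Q) = 0.5 × 0.0087 + 0.5 × 0.0096 = 0.0091 dits

Unlike KL divergence, JSD is symmetric and bounded: 0 ≤ JSD ≤ log(2).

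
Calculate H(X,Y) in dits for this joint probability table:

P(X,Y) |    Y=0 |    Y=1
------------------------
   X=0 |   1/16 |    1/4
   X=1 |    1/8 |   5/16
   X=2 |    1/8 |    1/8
0.7223 dits

Joint entropy is H(X,Y) = -Σ_{x,y} p(x,y) log p(x,y).

Summing over all non-zero entries:
H(X,Y) = -[1/16·log_10(1/16) + 1/4·log_10(1/4) + 1/8·log_10(1/8) + 5/16·log_10(5/16) + 1/8·log_10(1/8) + 1/8·log_10(1/8)]
H(X,Y) = 0.7223 dits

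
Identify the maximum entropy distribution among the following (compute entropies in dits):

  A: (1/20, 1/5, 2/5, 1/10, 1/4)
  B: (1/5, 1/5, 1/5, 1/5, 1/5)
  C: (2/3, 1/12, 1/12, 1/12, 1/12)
B

For a discrete distribution over n outcomes, entropy is maximized by the uniform distribution.

Computing entropies:
H(A) = 0.6145 dits
H(B) = 0.6990 dits
H(C) = 0.4771 dits

The uniform distribution (where all probabilities equal 1/5) achieves the maximum entropy of log_10(5) = 0.6990 dits.

Distribution B has the highest entropy.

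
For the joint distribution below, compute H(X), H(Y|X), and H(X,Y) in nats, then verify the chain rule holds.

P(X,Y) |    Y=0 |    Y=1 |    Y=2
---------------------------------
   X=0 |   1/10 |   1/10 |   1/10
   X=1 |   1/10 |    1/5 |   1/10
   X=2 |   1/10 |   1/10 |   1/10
H(X,Y) = 2.1640, H(X) = 1.0889, H(Y|X) = 1.0751 (all in nats)

Chain rule: H(X,Y) = H(X) + H(Y|X)

Left side — joint entropy directly:
H(X,Y) = -Σ p(x,y) log p(x,y) = 2.1640 nats

Right side — compute H(Y|X) from the conditional distributions:
P(X) = (3/10, 2/5, 3/10), so H(X) = 1.0889 nats
H(Y|X) = Σ_x P(X=x) · H(Y|X=x):
  P(Y|X=0) = (1/3, 1/3, 1/3), H(Y|X=0) = 1.0986, weight P(X=0) = 3/10
  P(Y|X=1) = (1/4, 1/2, 1/4), H(Y|X=1) = 1.0397, weight P(X=1) = 2/5
  P(Y|X=2) = (1/3, 1/3, 1/3), H(Y|X=2) = 1.0986, weight P(X=2) = 3/10
H(Y|X) = 1.0751 nats

H(X) + H(Y|X) = 1.0889 + 1.0751 = 2.1640 nats

Both sides equal 2.1640 nats. ✓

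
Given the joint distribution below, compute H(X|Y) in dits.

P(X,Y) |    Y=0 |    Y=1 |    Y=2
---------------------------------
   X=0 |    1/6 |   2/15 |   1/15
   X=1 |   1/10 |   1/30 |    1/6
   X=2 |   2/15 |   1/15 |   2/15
0.4490 dits

Using the chain rule: H(X|Y) = H(X,Y) - H(Y)

First, compute H(X,Y) = 0.9155 dits

Marginal P(Y) = (2/5, 7/30, 11/30)
H(Y) = 0.4664 dits

H(X|Y) = H(X,Y) - H(Y) = 0.9155 - 0.4664 = 0.4490 dits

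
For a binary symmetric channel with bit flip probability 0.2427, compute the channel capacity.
0.2005 bits

For a binary symmetric channel (BSC) with error probability p:
Capacity C = 1 - H(p) bits per symbol

where H(p) = -p log₂(p) - (1-p) log₂(1-p) is the binary entropy function.

H(0.2427) = 0.7995 bits
C = 1 - 0.7995 = 0.2005 bits per symbol

This means we can reliably transmit up to 0.2005 bits of information per channel use.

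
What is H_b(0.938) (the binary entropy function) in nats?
0.2324 nats

The binary entropy function is:
H(p) = -p log(p) - (1-p) log(1-p)

H(0.938) = -0.938 × log_e(0.938) - 0.062 × log_e(0.062)
H(0.938) = 0.2324 nats

Note: Binary entropy is maximized at p=0.5 (H=1 bit) and minimized at p=0 or p=1 (H=0).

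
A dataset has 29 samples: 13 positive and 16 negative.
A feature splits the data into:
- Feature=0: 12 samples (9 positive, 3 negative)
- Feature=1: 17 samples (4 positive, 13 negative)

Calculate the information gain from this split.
0.1951 bits

Information Gain = H(Y) - H(Y|Feature)

Before split:
P(positive) = 13/29 = 0.4483
H(Y) = 0.9923 bits

After split:
Feature=0: H = 0.8113 bits (weight = 12/29)
Feature=1: H = 0.7871 bits (weight = 17/29)
H(Y|Feature) = (12/29)×0.8113 + (17/29)×0.7871 = 0.7971 bits

Information Gain = 0.9923 - 0.7971 = 0.1951 bits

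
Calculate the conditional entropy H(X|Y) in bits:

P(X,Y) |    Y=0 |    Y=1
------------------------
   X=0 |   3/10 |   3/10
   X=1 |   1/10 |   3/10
0.9245 bits

Using the chain rule: H(X|Y) = H(X,Y) - H(Y)

First, compute H(X,Y) = 1.8955 bits

Marginal P(Y) = (2/5, 3/5)
H(Y) = 0.9710 bits

H(X|Y) = H(X,Y) - H(Y) = 1.8955 - 0.9710 = 0.9245 bits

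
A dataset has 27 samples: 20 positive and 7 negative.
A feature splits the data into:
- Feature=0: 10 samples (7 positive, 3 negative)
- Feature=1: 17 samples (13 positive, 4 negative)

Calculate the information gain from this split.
0.0036 bits

Information Gain = H(Y) - H(Y|Feature)

Before split:
P(positive) = 20/27 = 0.7407
H(Y) = 0.8256 bits

After split:
Feature=0: H = 0.8813 bits (weight = 10/27)
Feature=1: H = 0.7871 bits (weight = 17/27)
H(Y|Feature) = (10/27)×0.8813 + (17/27)×0.7871 = 0.8220 bits

Information Gain = 0.8256 - 0.8220 = 0.0036 bits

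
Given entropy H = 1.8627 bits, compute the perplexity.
3.6369

Perplexity is 2^H (or exp(H) for natural log).

H = 1.8627 bits
Perplexity = 2^1.8627 = 3.6369

Interpretation: The model's uncertainty is equivalent to choosing uniformly among 3.6 options.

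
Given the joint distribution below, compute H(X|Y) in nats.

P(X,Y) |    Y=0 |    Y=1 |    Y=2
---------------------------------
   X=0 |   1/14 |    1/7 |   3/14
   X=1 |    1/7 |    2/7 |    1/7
0.6495 nats

Using the chain rule: H(X|Y) = H(X,Y) - H(Y)

First, compute H(X,Y) = 1.7105 nats

Marginal P(Y) = (3/14, 3/7, 5/14)
H(Y) = 1.0609 nats

H(X|Y) = H(X,Y) - H(Y) = 1.7105 - 1.0609 = 0.6495 nats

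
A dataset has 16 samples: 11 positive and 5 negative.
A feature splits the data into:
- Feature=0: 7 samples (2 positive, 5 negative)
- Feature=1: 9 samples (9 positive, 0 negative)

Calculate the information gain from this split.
0.5184 bits

Information Gain = H(Y) - H(Y|Feature)

Before split:
P(positive) = 11/16 = 0.6875
H(Y) = 0.8960 bits

After split:
Feature=0: H = 0.8631 bits (weight = 7/16)
Feature=1: H = 0.0000 bits (weight = 9/16)
H(Y|Feature) = (7/16)×0.8631 + (9/16)×0.0000 = 0.3776 bits

Information Gain = 0.8960 - 0.3776 = 0.5184 bits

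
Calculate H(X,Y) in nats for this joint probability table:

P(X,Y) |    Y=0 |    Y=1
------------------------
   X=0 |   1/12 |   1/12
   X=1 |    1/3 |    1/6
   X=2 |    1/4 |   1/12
1.6326 nats

Joint entropy is H(X,Y) = -Σ_{x,y} p(x,y) log p(x,y).

Summing over all non-zero entries:
H(X,Y) = -[1/12·log_e(1/12) + 1/12·log_e(1/12) + 1/3·log_e(1/3) + 1/6·log_e(1/6) + 1/4·log_e(1/4) + 1/12·log_e(1/12)]
H(X,Y) = 1.6326 nats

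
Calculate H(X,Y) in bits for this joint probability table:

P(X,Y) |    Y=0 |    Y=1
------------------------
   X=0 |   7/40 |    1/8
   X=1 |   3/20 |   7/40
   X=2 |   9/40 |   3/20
2.5604 bits

Joint entropy is H(X,Y) = -Σ_{x,y} p(x,y) log p(x,y).

Summing over all non-zero entries:
H(X,Y) = -[7/40·log_2(7/40) + 1/8·log_2(1/8) + 3/20·log_2(3/20) + 7/40·log_2(7/40) + 9/40·log_2(9/40) + 3/20·log_2(3/20)]
H(X,Y) = 2.5604 bits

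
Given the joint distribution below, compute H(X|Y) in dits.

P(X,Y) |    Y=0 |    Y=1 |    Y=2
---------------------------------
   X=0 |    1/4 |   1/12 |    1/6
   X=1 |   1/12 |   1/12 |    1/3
0.2698 dits

Using the chain rule: H(X|Y) = H(X,Y) - H(Y)

First, compute H(X,Y) = 0.7090 dits

Marginal P(Y) = (1/3, 1/6, 1/2)
H(Y) = 0.4392 dits

H(X|Y) = H(X,Y) - H(Y) = 0.7090 - 0.4392 = 0.2698 dits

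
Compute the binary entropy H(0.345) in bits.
0.9295 bits

The binary entropy function is:
H(p) = -p log(p) - (1-p) log(1-p)

H(0.345) = -0.345 × log_2(0.345) - 0.655 × log_2(0.655)
H(0.345) = 0.9295 bits

Note: Binary entropy is maximized at p=0.5 (H=1 bit) and minimized at p=0 or p=1 (H=0).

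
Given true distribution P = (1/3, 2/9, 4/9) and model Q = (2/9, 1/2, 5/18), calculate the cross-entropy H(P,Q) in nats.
1.2247 nats

Cross-entropy: H(P,Q) = -Σ p(x) log q(x)

Alternatively: H(P,Q) = H(P) + D_KL(P||Q)
H(P) = 1.0609 nats
D_KL(P||Q) = 0.1638 nats

H(P,Q) = 1.0609 + 0.1638 = 1.2247 nats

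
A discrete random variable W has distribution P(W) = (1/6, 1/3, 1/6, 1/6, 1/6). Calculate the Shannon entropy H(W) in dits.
0.6778 dits

Shannon entropy is H(X) = -Σ p(x) log p(x).

For P = (1/6, 1/3, 1/6, 1/6, 1/6):
H = -1/6 × log_10(1/6) -1/3 × log_10(1/3) -1/6 × log_10(1/6) -1/6 × log_10(1/6) -1/6 × log_10(1/6)
H = 0.6778 dits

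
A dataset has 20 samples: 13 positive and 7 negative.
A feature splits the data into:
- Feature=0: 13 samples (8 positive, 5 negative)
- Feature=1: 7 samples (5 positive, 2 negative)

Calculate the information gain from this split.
0.0072 bits

Information Gain = H(Y) - H(Y|Feature)

Before split:
P(positive) = 13/20 = 0.6500
H(Y) = 0.9341 bits

After split:
Feature=0: H = 0.9612 bits (weight = 13/20)
Feature=1: H = 0.8631 bits (weight = 7/20)
H(Y|Feature) = (13/20)×0.9612 + (7/20)×0.8631 = 0.9269 bits

Information Gain = 0.9341 - 0.9269 = 0.0072 bits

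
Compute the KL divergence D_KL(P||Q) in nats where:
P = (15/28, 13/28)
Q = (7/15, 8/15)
0.0095 nats

KL divergence: D_KL(P||Q) = Σ p(x) log(p(x)/q(x))

Computing term by term:
  x=0: 15/28 × log_e[(15/28)/(7/15)] = 15/28 × 0.1380 = 0.0739
  x=1: 13/28 × log_e[(13/28)/(8/15)] = 13/28 × -0.1386 = -0.0644

D_KL(P||Q) = 0.0095 nats

Note: KL divergence is always non-negative and equals 0 iff P = Q.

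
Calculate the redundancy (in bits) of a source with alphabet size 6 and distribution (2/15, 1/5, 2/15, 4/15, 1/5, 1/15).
0.1121 bits

Redundancy measures how far a source is from maximum entropy:
R = H_max - H(X)

Maximum entropy for 6 symbols: H_max = log_2(6) = 2.5850 bits
Actual entropy: H(X) = 2.4729 bits
Redundancy: R = 2.5850 - 2.4729 = 0.1121 bits

This redundancy represents potential for compression: the source could be compressed by 0.1121 bits per symbol.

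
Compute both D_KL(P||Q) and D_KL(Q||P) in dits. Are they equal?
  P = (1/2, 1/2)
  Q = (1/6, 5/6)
D_KL(P||Q) = 0.1276, D_KL(Q||P) = 0.1054

KL divergence is not symmetric: D_KL(P||Q) ≠ D_KL(Q||P) in general.

D_KL(P||Q) = 0.1276 dits
D_KL(Q||P) = 0.1054 dits

No, they are not equal!

This asymmetry is why KL divergence is not a true distance metric.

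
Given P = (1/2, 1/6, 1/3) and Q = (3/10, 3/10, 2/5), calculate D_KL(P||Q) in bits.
0.1395 bits

KL divergence: D_KL(P||Q) = Σ p(x) log(p(x)/q(x))

Computing term by term:
  x=0: 1/2 × log_2[(1/2)/(3/10)] = 1/2 × 0.7370 = 0.3685
  x=1: 1/6 × log_2[(1/6)/(3/10)] = 1/6 × -0.8480 = -0.1413
  x=2: 1/3 × log_2[(1/3)/(2/5)] = 1/3 × -0.2630 = -0.0877

D_KL(P||Q) = 0.1395 bits

Note: KL divergence is always non-negative and equals 0 iff P = Q.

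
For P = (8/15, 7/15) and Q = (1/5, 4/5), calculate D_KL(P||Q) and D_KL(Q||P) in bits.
D_KL(P||Q) = 0.3918, D_KL(Q||P) = 0.3391

KL divergence is not symmetric: D_KL(P||Q) ≠ D_KL(Q||P) in general.

D_KL(P||Q) = 0.3918 bits
D_KL(Q||P) = 0.3391 bits

No, they are not equal!

This asymmetry is why KL divergence is not a true distance metric.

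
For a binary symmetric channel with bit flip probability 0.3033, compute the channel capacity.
0.1147 bits

For a binary symmetric channel (BSC) with error probability p:
Capacity C = 1 - H(p) bits per symbol

where H(p) = -p log₂(p) - (1-p) log₂(1-p) is the binary entropy function.

H(0.3033) = 0.8853 bits
C = 1 - 0.8853 = 0.1147 bits per symbol

This means we can reliably transmit up to 0.1147 bits of information per channel use.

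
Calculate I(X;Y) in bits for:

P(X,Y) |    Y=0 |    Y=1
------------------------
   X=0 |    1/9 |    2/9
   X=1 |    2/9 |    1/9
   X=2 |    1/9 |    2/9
0.0728 bits

Mutual information: I(X;Y) = H(X) + H(Y) - H(X,Y)

Marginals:
P(X) = (1/3, 1/3, 1/3), H(X) = 1.5850 bits
P(Y) = (4/9, 5/9), H(Y) = 0.9911 bits

Joint entropy: H(X,Y) = 2.5033 bits

I(X;Y) = 1.5850 + 0.9911 - 2.5033 = 0.0728 bits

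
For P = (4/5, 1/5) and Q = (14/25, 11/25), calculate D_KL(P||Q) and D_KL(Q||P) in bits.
D_KL(P||Q) = 0.1842, D_KL(Q||P) = 0.2123

KL divergence is not symmetric: D_KL(P||Q) ≠ D_KL(Q||P) in general.

D_KL(P||Q) = 0.1842 bits
D_KL(Q||P) = 0.2123 bits

No, they are not equal!

This asymmetry is why KL divergence is not a true distance metric.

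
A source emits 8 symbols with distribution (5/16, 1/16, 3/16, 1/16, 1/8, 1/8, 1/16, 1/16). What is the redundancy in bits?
0.2728 bits

Redundancy measures how far a source is from maximum entropy:
R = H_max - H(X)

Maximum entropy for 8 symbols: H_max = log_2(8) = 3.0000 bits
Actual entropy: H(X) = 2.7272 bits
Redundancy: R = 3.0000 - 2.7272 = 0.2728 bits

This redundancy represents potential for compression: the source could be compressed by 0.2728 bits per symbol.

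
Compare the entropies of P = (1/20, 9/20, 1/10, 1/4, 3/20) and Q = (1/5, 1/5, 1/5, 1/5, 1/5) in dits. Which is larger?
Q

Computing entropies in dits:
H(P) = 0.5952
H(Q) = 0.6990

Distribution Q has higher entropy.

Intuition: The distribution closer to uniform (more spread out) has higher entropy.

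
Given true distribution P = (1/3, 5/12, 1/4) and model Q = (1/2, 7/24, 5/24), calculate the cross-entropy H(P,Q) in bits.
1.6398 bits

Cross-entropy: H(P,Q) = -Σ p(x) log q(x)

Alternatively: H(P,Q) = H(P) + D_KL(P||Q)
H(P) = 1.5546 bits
D_KL(P||Q) = 0.0852 bits

H(P,Q) = 1.5546 + 0.0852 = 1.6398 bits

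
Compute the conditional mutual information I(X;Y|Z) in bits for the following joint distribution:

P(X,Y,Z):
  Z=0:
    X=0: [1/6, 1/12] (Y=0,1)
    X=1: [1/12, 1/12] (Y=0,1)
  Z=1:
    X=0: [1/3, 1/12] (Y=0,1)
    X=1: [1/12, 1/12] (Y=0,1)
0.0443 bits

Conditional mutual information: I(X;Y|Z) = H(X|Z) + H(Y|Z) - H(X,Y|Z)

H(Z) = 0.9799
H(X,Z) = 1.8879 → H(X|Z) = 0.9080
H(Y,Z) = 1.8879 → H(Y|Z) = 0.9080
H(X,Y,Z) = 2.7516 → H(X,Y|Z) = 1.7718

I(X;Y|Z) = 0.9080 + 0.9080 - 1.7718 = 0.0443 bits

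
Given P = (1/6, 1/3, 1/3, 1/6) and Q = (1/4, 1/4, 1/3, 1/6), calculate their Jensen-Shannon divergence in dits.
0.0031 dits

Jensen-Shannon divergence is:
JSD(P||Q) = 0.5 × D_KL(P||M) + 0.5 × D_KL(Q||M)
where M = 0.5 × (P + Q) is the mixture distribution.

M = 0.5 × (1/6, 1/3, 1/3, 1/6) + 0.5 × (1/4, 1/4, 1/3, 1/6) = (5/24, 7/24, 1/3, 1/6)

D_KL(P||M) = 0.0032 dits
D_KL(Q||M) = 0.0031 dits

JSD(P||Q) = 0.5 × 0.0032 + 0.5 × 0.0031 = 0.0031 dits

Unlike KL divergence, JSD is symmetric and bounded: 0 ≤ JSD ≤ log(2).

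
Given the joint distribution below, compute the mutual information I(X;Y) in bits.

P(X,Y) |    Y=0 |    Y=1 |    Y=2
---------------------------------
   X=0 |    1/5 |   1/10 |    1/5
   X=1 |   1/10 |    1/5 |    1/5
0.0490 bits

Mutual information: I(X;Y) = H(X) + H(Y) - H(X,Y)

Marginals:
P(X) = (1/2, 1/2), H(X) = 1.0000 bits
P(Y) = (3/10, 3/10, 2/5), H(Y) = 1.5710 bits

Joint entropy: H(X,Y) = 2.5219 bits

I(X;Y) = 1.0000 + 1.5710 - 2.5219 = 0.0490 bits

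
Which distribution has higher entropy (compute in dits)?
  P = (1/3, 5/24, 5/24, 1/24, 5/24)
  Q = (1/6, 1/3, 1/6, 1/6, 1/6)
Q

Computing entropies in dits:
H(P) = 0.6423
H(Q) = 0.6778

Distribution Q has higher entropy.

Intuition: The distribution closer to uniform (more spread out) has higher entropy.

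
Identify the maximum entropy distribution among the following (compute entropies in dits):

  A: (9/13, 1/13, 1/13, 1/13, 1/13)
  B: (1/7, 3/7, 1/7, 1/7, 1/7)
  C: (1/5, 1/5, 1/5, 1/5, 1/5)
C

For a discrete distribution over n outcomes, entropy is maximized by the uniform distribution.

Computing entropies:
H(A) = 0.4533 dits
H(B) = 0.6406 dits
H(C) = 0.6990 dits

The uniform distribution (where all probabilities equal 1/5) achieves the maximum entropy of log_10(5) = 0.6990 dits.

Distribution C has the highest entropy.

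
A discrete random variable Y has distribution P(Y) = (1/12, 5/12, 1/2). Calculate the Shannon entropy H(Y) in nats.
0.9184 nats

Shannon entropy is H(X) = -Σ p(x) log p(x).

For P = (1/12, 5/12, 1/2):
H = -1/12 × log_e(1/12) -5/12 × log_e(5/12) -1/2 × log_e(1/2)
H = 0.9184 nats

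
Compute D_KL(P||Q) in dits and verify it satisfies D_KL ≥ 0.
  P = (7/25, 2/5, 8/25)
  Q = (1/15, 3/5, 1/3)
0.0984 dits

KL divergence satisfies the Gibbs inequality: D_KL(P||Q) ≥ 0 for all distributions P, Q.

D_KL(P||Q) = Σ p(x) log(p(x)/q(x))
Term by term:
  x=0: 7/25 × log_10[(7/25)/(1/15)] = 0.1745
  x=1: 2/5 × log_10[(2/5)/(3/5)] = -0.0704
  x=2: 8/25 × log_10[(8/25)/(1/3)] = -0.0057
D_KL(P||Q) = 0.0984 dits

D_KL(P||Q) = 0.0984 ≥ 0 ✓

This non-negativity is a fundamental property: relative entropy cannot be negative because it measures how different Q is from P.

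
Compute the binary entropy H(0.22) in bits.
0.7602 bits

The binary entropy function is:
H(p) = -p log(p) - (1-p) log(1-p)

H(0.22) = -0.22 × log_2(0.22) - 0.78 × log_2(0.78)
H(0.22) = 0.7602 bits

Note: Binary entropy is maximized at p=0.5 (H=1 bit) and minimized at p=0 or p=1 (H=0).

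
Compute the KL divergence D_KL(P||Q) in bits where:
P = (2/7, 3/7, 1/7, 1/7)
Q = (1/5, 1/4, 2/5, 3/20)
0.2580 bits

KL divergence: D_KL(P||Q) = Σ p(x) log(p(x)/q(x))

Computing term by term:
  x=0: 2/7 × log_2[(2/7)/(1/5)] = 2/7 × 0.5146 = 0.1470
  x=1: 3/7 × log_2[(3/7)/(1/4)] = 3/7 × 0.7776 = 0.3333
  x=2: 1/7 × log_2[(1/7)/(2/5)] = 1/7 × -1.4854 = -0.2122
  x=3: 1/7 × log_2[(1/7)/(3/20)] = 1/7 × -0.0704 = -0.0101

D_KL(P||Q) = 0.2580 bits

Note: KL divergence is always non-negative and equals 0 iff P = Q.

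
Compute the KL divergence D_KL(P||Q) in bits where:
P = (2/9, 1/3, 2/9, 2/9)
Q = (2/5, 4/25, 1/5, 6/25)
0.1736 bits

KL divergence: D_KL(P||Q) = Σ p(x) log(p(x)/q(x))

Computing term by term:
  x=0: 2/9 × log_2[(2/9)/(2/5)] = 2/9 × -0.8480 = -0.1884
  x=1: 1/3 × log_2[(1/3)/(4/25)] = 1/3 × 1.0589 = 0.3530
  x=2: 2/9 × log_2[(2/9)/(1/5)] = 2/9 × 0.1520 = 0.0338
  x=3: 2/9 × log_2[(2/9)/(6/25)] = 2/9 × -0.1110 = -0.0247

D_KL(P||Q) = 0.1736 bits

Note: KL divergence is always non-negative and equals 0 iff P = Q.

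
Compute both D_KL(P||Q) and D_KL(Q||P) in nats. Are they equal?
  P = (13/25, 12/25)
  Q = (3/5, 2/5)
D_KL(P||Q) = 0.0131, D_KL(Q||P) = 0.0129

KL divergence is not symmetric: D_KL(P||Q) ≠ D_KL(Q||P) in general.

D_KL(P||Q) = 0.0131 nats
D_KL(Q||P) = 0.0129 nats

No, they are not equal!

This asymmetry is why KL divergence is not a true distance metric.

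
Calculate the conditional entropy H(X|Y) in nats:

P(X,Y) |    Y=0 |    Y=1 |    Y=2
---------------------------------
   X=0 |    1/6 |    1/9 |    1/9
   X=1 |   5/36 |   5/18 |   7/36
0.6435 nats

Using the chain rule: H(X|Y) = H(X,Y) - H(Y)

First, compute H(X,Y) = 1.7353 nats

Marginal P(Y) = (11/36, 7/18, 11/36)
H(Y) = 1.0918 nats

H(X|Y) = H(X,Y) - H(Y) = 1.7353 - 1.0918 = 0.6435 nats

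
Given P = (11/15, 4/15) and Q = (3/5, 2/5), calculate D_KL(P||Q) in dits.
0.0170 dits

KL divergence: D_KL(P||Q) = Σ p(x) log(p(x)/q(x))

Computing term by term:
  x=0: 11/15 × log_10[(11/15)/(3/5)] = 11/15 × 0.0872 = 0.0639
  x=1: 4/15 × log_10[(4/15)/(2/5)] = 4/15 × -0.1761 = -0.0470

D_KL(P||Q) = 0.0170 dits

Note: KL divergence is always non-negative and equals 0 iff P = Q.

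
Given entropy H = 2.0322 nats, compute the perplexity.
7.6309

Perplexity is e^H (or exp(H) for natural log).

H = 2.0322 nats
Perplexity = e^2.0322 = 7.6309

Interpretation: The model's uncertainty is equivalent to choosing uniformly among 7.6 options.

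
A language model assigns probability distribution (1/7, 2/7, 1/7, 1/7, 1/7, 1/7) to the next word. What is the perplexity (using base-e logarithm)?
5.7423

Perplexity is e^H (or exp(H) for natural log).

First, H = -Σ p log p = 1.7479 nats
Perplexity = e^1.7479 = 5.7423

Interpretation: The model's uncertainty is equivalent to choosing uniformly among 5.7 options.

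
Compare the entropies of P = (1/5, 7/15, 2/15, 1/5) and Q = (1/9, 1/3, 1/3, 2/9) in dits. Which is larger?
Q

Computing entropies in dits:
H(P) = 0.5507
H(Q) = 0.5693

Distribution Q has higher entropy.

Intuition: The distribution closer to uniform (more spread out) has higher entropy.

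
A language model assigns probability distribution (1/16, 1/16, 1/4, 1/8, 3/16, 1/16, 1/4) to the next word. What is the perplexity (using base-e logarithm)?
5.9704

Perplexity is e^H (or exp(H) for natural log).

First, H = -Σ p log p = 1.7868 nats
Perplexity = e^1.7868 = 5.9704

Interpretation: The model's uncertainty is equivalent to choosing uniformly among 6.0 options.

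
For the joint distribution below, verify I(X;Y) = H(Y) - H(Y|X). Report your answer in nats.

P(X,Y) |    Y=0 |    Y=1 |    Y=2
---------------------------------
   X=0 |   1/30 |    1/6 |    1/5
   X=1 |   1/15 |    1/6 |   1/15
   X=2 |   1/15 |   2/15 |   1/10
I(X;Y) = 0.0380 nats

Mutual information has multiple equivalent forms:
- I(X;Y) = H(X) - H(X|Y)
- I(X;Y) = H(Y) - H(Y|X)
- I(X;Y) = H(X) + H(Y) - H(X,Y)

Computing all quantities:
H(X) = 1.0889, H(Y) = 1.0222, H(X,Y) = 2.0730
H(X|Y) = 1.0509, H(Y|X) = 0.9841

Verification:
H(X) - H(X|Y) = 1.0889 - 1.0509 = 0.0380
H(Y) - H(Y|X) = 1.0222 - 0.9841 = 0.0380
H(X) + H(Y) - H(X,Y) = 1.0889 + 1.0222 - 2.0730 = 0.0380

All forms give I(X;Y) = 0.0380 nats. ✓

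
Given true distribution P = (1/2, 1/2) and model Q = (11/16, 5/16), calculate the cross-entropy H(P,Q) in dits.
0.3339 dits

Cross-entropy: H(P,Q) = -Σ p(x) log q(x)

Alternatively: H(P,Q) = H(P) + D_KL(P||Q)
H(P) = 0.3010 dits
D_KL(P||Q) = 0.0329 dits

H(P,Q) = 0.3010 + 0.0329 = 0.3339 dits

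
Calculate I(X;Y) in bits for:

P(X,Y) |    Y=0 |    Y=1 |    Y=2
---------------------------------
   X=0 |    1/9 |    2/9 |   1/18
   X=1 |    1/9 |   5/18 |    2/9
0.0458 bits

Mutual information: I(X;Y) = H(X) + H(Y) - H(X,Y)

Marginals:
P(X) = (7/18, 11/18), H(X) = 0.9641 bits
P(Y) = (2/9, 1/2, 5/18), H(Y) = 1.4955 bits

Joint entropy: H(X,Y) = 2.4138 bits

I(X;Y) = 0.9641 + 1.4955 - 2.4138 = 0.0458 bits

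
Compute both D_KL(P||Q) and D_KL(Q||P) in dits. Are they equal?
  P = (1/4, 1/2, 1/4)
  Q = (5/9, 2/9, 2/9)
D_KL(P||Q) = 0.1022, D_KL(Q||P) = 0.1030

KL divergence is not symmetric: D_KL(P||Q) ≠ D_KL(Q||P) in general.

D_KL(P||Q) = 0.1022 dits
D_KL(Q||P) = 0.1030 dits

No, they are not equal!

This asymmetry is why KL divergence is not a true distance metric.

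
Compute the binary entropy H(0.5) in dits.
0.3010 dits

The binary entropy function is:
H(p) = -p log(p) - (1-p) log(1-p)

H(0.5) = -0.5 × log_10(0.5) - 0.5 × log_10(0.5)
H(0.5) = 0.3010 dits

Note: Binary entropy is maximized at p=0.5 (H=1 bit) and minimized at p=0 or p=1 (H=0).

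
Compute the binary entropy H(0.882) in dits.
0.1576 dits

The binary entropy function is:
H(p) = -p log(p) - (1-p) log(1-p)

H(0.882) = -0.882 × log_10(0.882) - 0.118 × log_10(0.118)
H(0.882) = 0.1576 dits

Note: Binary entropy is maximized at p=0.5 (H=1 bit) and minimized at p=0 or p=1 (H=0).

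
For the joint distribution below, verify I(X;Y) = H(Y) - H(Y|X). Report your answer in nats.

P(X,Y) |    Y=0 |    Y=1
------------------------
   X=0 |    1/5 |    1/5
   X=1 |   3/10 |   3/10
I(X;Y) = 0.0000 nats

Mutual information has multiple equivalent forms:
- I(X;Y) = H(X) - H(X|Y)
- I(X;Y) = H(Y) - H(Y|X)
- I(X;Y) = H(X) + H(Y) - H(X,Y)

Computing all quantities:
H(X) = 0.6730, H(Y) = 0.6931, H(X,Y) = 1.3662
H(X|Y) = 0.6730, H(Y|X) = 0.6931

Verification:
H(X) - H(X|Y) = 0.6730 - 0.6730 = 0.0000
H(Y) - H(Y|X) = 0.6931 - 0.6931 = 0.0000
H(X) + H(Y) - H(X,Y) = 0.6730 + 0.6931 - 1.3662 = 0.0000

All forms give I(X;Y) = 0.0000 nats. ✓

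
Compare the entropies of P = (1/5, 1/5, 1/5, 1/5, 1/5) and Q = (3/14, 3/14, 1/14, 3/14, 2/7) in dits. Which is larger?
P

Computing entropies in dits:
H(P) = 0.6990
H(Q) = 0.6674

Distribution P has higher entropy.

Intuition: The distribution closer to uniform (more spread out) has higher entropy.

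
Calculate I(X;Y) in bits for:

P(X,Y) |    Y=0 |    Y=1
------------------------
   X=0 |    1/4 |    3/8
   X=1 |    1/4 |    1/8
0.0488 bits

Mutual information: I(X;Y) = H(X) + H(Y) - H(X,Y)

Marginals:
P(X) = (5/8, 3/8), H(X) = 0.9544 bits
P(Y) = (1/2, 1/2), H(Y) = 1.0000 bits

Joint entropy: H(X,Y) = 1.9056 bits

I(X;Y) = 0.9544 + 1.0000 - 1.9056 = 0.0488 bits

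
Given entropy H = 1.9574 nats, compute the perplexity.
7.0809

Perplexity is e^H (or exp(H) for natural log).

H = 1.9574 nats
Perplexity = e^1.9574 = 7.0809

Interpretation: The model's uncertainty is equivalent to choosing uniformly among 7.1 options.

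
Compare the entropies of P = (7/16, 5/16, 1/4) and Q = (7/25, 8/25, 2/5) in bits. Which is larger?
Q

Computing entropies in bits:
H(P) = 1.5462
H(Q) = 1.5690

Distribution Q has higher entropy.

Intuition: The distribution closer to uniform (more spread out) has higher entropy.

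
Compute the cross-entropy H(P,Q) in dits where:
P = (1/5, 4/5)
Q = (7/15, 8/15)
0.2846 dits

Cross-entropy: H(P,Q) = -Σ p(x) log q(x)

Alternatively: H(P,Q) = H(P) + D_KL(P||Q)
H(P) = 0.2173 dits
D_KL(P||Q) = 0.0673 dits

H(P,Q) = 0.2173 + 0.0673 = 0.2846 dits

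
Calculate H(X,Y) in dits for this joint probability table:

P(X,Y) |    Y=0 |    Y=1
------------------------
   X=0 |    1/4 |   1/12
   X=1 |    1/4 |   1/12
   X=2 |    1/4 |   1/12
0.7213 dits

Joint entropy is H(X,Y) = -Σ_{x,y} p(x,y) log p(x,y).

Summing over all non-zero entries:
H(X,Y) = -[1/4·log_10(1/4) + 1/12·log_10(1/12) + 1/4·log_10(1/4) + 1/12·log_10(1/12) + 1/4·log_10(1/4) + 1/12·log_10(1/12)]
H(X,Y) = 0.7213 dits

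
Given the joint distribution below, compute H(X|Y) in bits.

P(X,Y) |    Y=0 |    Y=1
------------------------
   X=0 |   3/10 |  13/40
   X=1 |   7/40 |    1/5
0.9543 bits

Using the chain rule: H(X|Y) = H(X,Y) - H(Y)

First, compute H(X,Y) = 1.9525 bits

Marginal P(Y) = (19/40, 21/40)
H(Y) = 0.9982 bits

H(X|Y) = H(X,Y) - H(Y) = 1.9525 - 0.9982 = 0.9543 bits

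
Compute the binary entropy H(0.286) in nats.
0.5985 nats

The binary entropy function is:
H(p) = -p log(p) - (1-p) log(1-p)

H(0.286) = -0.286 × log_e(0.286) - 0.714 × log_e(0.714)
H(0.286) = 0.5985 nats

Note: Binary entropy is maximized at p=0.5 (H=1 bit) and minimized at p=0 or p=1 (H=0).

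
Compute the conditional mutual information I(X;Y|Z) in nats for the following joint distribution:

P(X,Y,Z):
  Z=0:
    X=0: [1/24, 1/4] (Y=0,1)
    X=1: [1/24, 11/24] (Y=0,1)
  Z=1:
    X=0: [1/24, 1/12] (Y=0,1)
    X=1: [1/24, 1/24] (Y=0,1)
0.0062 nats

Conditional mutual information: I(X;Y|Z) = H(X|Z) + H(Y|Z) - H(X,Y|Z)

H(Z) = 0.5117
H(X,Z) = 1.1730 → H(X|Z) = 0.6612
H(Y,Z) = 0.9183 → H(Y|Z) = 0.4066
H(X,Y,Z) = 1.5733 → H(X,Y|Z) = 1.0616

I(X;Y|Z) = 0.6612 + 0.4066 - 1.0616 = 0.0062 nats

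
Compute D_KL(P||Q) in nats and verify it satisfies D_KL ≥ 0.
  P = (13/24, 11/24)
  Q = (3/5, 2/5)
0.0070 nats

KL divergence satisfies the Gibbs inequality: D_KL(P||Q) ≥ 0 for all distributions P, Q.

D_KL(P||Q) = Σ p(x) log(p(x)/q(x))
Term by term:
  x=0: 13/24 × log_e[(13/24)/(3/5)] = -0.0554
  x=1: 11/24 × log_e[(11/24)/(2/5)] = 0.0624
D_KL(P||Q) = 0.0070 nats

D_KL(P||Q) = 0.0070 ≥ 0 ✓

This non-negativity is a fundamental property: relative entropy cannot be negative because it measures how different Q is from P.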